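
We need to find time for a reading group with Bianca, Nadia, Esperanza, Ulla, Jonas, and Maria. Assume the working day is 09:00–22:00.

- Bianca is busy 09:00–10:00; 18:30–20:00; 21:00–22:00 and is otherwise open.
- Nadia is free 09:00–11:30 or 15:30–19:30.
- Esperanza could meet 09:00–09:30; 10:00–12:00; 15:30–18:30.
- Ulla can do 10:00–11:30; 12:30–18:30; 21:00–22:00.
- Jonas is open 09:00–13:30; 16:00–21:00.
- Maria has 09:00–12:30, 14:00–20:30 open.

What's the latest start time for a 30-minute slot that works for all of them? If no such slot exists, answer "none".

18:00

Bianca free: 10:00-18:30, 20:00-21:00 (invert busy blocks within the working day).
Nadia free: 09:00-11:30, 15:30-19:30.
Esperanza free: 09:00-09:30, 10:00-12:00, 15:30-18:30.
Ulla free: 10:00-11:30, 12:30-18:30, 21:00-22:00.
Jonas free: 09:00-13:30, 16:00-21:00.
Maria free: 09:00-12:30, 14:00-20:30.
Bianca ∩ Nadia: 10:00-11:30, 15:30-18:30.
Bianca ∩ Nadia ∩ Esperanza: 10:00-11:30, 15:30-18:30.
Bianca ∩ Nadia ∩ Esperanza ∩ Ulla: 10:00-11:30, 15:30-18:30.
Bianca ∩ Nadia ∩ Esperanza ∩ Ulla ∩ Jonas: 10:00-11:30, 16:00-18:30.
Bianca ∩ Nadia ∩ Esperanza ∩ Ulla ∩ Jonas ∩ Maria: 10:00-11:30, 16:00-18:30.
So the common availability across everyone is 10:00-11:30, 16:00-18:30.
The last common window of at least 30 minutes is 16:00-18:30; a 30-minute meeting can start as late as 18:00 and still end by 18:30.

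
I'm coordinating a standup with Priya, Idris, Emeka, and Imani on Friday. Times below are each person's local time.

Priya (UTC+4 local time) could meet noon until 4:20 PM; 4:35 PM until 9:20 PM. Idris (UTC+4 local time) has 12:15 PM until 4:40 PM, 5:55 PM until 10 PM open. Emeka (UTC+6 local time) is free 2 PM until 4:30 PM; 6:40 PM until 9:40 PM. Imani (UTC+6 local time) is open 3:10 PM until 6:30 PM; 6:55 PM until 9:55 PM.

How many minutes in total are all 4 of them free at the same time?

Priya in UTC: 08:00-12:20, 12:35-17:20 (subtract 4h to convert from UTC+4).
Idris in UTC: 08:15-12:40, 13:55-18:00 (subtract 4h to convert from UTC+4).
Emeka in UTC: 08:00-10:30, 12:40-15:40 (subtract 6h to convert from UTC+6).
Imani in UTC: 09:10-12:30, 12:55-15:55 (subtract 6h to convert from UTC+6).
Priya ∩ Idris: 08:15-12:20, 12:35-12:40, 13:55-17:20.
Priya ∩ Idris ∩ Emeka: 08:15-10:30, 13:55-15:40.
Priya ∩ Idris ∩ Emeka ∩ Imani: 09:10-10:30, 13:55-15:40.
Summing the common windows: 80 + 105 = 185 minutes.

185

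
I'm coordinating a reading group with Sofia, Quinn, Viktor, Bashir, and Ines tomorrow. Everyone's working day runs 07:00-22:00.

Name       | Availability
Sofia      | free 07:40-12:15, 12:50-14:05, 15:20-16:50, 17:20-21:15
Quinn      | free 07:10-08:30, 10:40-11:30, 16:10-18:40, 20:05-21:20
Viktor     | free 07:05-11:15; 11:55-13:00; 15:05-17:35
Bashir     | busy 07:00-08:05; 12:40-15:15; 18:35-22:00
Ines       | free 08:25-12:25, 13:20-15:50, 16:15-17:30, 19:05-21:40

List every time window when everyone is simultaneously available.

08:25-08:30, 10:40-11:15, 16:15-16:50, 17:20-17:30

Sofia free: 07:40-12:15, 12:50-14:05, 15:20-16:50, 17:20-21:15.
Quinn free: 07:10-08:30, 10:40-11:30, 16:10-18:40, 20:05-21:20.
Viktor free: 07:05-11:15, 11:55-13:00, 15:05-17:35.
Bashir free: 08:05-12:40, 15:15-18:35 (invert busy blocks within the working day).
Ines free: 08:25-12:25, 13:20-15:50, 16:15-17:30, 19:05-21:40.
Sofia ∩ Quinn: 07:40-08:30, 10:40-11:30, 16:10-16:50, 17:20-18:40, 20:05-21:15.
Sofia ∩ Quinn ∩ Viktor: 07:40-08:30, 10:40-11:15, 16:10-16:50, 17:20-17:35.
Sofia ∩ Quinn ∩ Viktor ∩ Bashir: 08:05-08:30, 10:40-11:15, 16:10-16:50, 17:20-17:35.
Sofia ∩ Quinn ∩ Viktor ∩ Bashir ∩ Ines: 08:25-08:30, 10:40-11:15, 16:15-16:50, 17:20-17:30.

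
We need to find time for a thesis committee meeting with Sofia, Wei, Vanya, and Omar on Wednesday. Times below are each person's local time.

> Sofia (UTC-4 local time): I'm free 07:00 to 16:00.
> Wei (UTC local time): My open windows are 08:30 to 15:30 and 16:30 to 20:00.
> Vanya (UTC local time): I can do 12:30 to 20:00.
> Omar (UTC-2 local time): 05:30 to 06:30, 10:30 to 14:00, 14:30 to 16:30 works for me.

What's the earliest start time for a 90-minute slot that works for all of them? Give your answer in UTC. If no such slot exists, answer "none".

Sofia in UTC: 11:00-20:00 (add 4h to convert from UTC-4).
Wei in UTC: 08:30-15:30, 16:30-20:00.
Vanya in UTC: 12:30-20:00.
Omar in UTC: 07:30-08:30, 12:30-16:00, 16:30-18:30 (add 2h to convert from UTC-2).
Sofia ∩ Wei: 11:00-15:30, 16:30-20:00.
Sofia ∩ Wei ∩ Vanya: 12:30-15:30, 16:30-20:00.
Sofia ∩ Wei ∩ Vanya ∩ Omar: 12:30-15:30, 16:30-18:30.
Those are the intersection windows.
The first common window of at least 90 minutes is 12:30-15:30, so the earliest start is 12:30.

12:30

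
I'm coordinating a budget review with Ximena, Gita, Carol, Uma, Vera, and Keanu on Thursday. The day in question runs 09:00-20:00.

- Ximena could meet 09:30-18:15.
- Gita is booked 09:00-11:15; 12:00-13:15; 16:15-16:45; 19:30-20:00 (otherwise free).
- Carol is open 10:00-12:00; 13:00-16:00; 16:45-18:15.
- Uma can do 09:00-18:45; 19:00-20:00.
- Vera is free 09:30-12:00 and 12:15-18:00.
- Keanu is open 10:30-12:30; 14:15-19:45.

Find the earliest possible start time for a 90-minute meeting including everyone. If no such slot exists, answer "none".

14:15

Ximena free: 09:30-18:15.
Gita free: 11:15-12:00, 13:15-16:15, 16:45-19:30 (invert busy blocks within the working day).
Carol free: 10:00-12:00, 13:00-16:00, 16:45-18:15.
Uma free: 09:00-18:45, 19:00-20:00.
Vera free: 09:30-12:00, 12:15-18:00.
Keanu free: 10:30-12:30, 14:15-19:45.
Ximena ∩ Gita: 11:15-12:00, 13:15-16:15, 16:45-18:15.
Ximena ∩ Gita ∩ Carol: 11:15-12:00, 13:15-16:00, 16:45-18:15.
Ximena ∩ Gita ∩ Carol ∩ Uma: 11:15-12:00, 13:15-16:00, 16:45-18:15.
Ximena ∩ Gita ∩ Carol ∩ Uma ∩ Vera: 11:15-12:00, 13:15-16:00, 16:45-18:00.
Ximena ∩ Gita ∩ Carol ∩ Uma ∩ Vera ∩ Keanu: 11:15-12:00, 14:15-16:00, 16:45-18:00.
The first common window of at least 90 minutes is 14:15-16:00, so the earliest start is 14:15.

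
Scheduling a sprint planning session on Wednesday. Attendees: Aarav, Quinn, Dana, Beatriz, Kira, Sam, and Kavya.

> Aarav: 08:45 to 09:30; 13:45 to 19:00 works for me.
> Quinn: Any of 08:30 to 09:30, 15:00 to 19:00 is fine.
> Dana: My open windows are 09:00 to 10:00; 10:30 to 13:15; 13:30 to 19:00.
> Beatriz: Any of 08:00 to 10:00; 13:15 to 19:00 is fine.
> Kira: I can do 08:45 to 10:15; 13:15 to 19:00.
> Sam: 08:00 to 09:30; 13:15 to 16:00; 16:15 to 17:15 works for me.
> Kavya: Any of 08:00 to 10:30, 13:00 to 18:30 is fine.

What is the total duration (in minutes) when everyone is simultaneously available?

Aarav ∩ Quinn: 08:45-09:30, 15:00-19:00.
Aarav ∩ Quinn ∩ Dana: 09:00-09:30, 15:00-19:00.
Aarav ∩ Quinn ∩ Dana ∩ Beatriz: 09:00-09:30, 15:00-19:00.
Aarav ∩ Quinn ∩ Dana ∩ Beatriz ∩ Kira: 09:00-09:30, 15:00-19:00.
Aarav ∩ Quinn ∩ Dana ∩ Beatriz ∩ Kira ∩ Sam: 09:00-09:30, 15:00-16:00, 16:15-17:15.
Aarav ∩ Quinn ∩ Dana ∩ Beatriz ∩ Kira ∩ Sam ∩ Kavya: 09:00-09:30, 15:00-16:00, 16:15-17:15.
Summing the common windows: 30 + 60 + 60 = 150 minutes.

150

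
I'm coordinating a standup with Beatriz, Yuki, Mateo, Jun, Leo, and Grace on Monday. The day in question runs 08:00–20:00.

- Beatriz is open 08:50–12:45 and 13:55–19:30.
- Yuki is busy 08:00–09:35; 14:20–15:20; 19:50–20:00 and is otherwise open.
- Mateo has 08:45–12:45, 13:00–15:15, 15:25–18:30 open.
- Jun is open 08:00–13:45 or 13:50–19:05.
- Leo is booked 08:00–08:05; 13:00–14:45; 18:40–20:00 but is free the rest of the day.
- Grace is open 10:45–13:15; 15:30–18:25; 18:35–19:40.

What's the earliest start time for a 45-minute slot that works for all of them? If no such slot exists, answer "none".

Beatriz free: 08:50-12:45, 13:55-19:30.
Yuki free: 09:35-14:20, 15:20-19:50 (invert busy blocks within the working day).
Mateo free: 08:45-12:45, 13:00-15:15, 15:25-18:30.
Jun free: 08:00-13:45, 13:50-19:05.
Leo free: 08:05-13:00, 14:45-18:40 (invert busy blocks within the working day).
Grace free: 10:45-13:15, 15:30-18:25, 18:35-19:40.
Beatriz ∩ Yuki: 09:35-12:45, 13:55-14:20, 15:20-19:30.
Beatriz ∩ Yuki ∩ Mateo: 09:35-12:45, 13:55-14:20, 15:25-18:30.
Beatriz ∩ Yuki ∩ Mateo ∩ Jun: 09:35-12:45, 13:55-14:20, 15:25-18:30.
Beatriz ∩ Yuki ∩ Mateo ∩ Jun ∩ Leo: 09:35-12:45, 15:25-18:30.
Beatriz ∩ Yuki ∩ Mateo ∩ Jun ∩ Leo ∩ Grace: 10:45-12:45, 15:30-18:25.
The first common window of at least 45 minutes is 10:45-12:45, so the earliest start is 10:45.

10:45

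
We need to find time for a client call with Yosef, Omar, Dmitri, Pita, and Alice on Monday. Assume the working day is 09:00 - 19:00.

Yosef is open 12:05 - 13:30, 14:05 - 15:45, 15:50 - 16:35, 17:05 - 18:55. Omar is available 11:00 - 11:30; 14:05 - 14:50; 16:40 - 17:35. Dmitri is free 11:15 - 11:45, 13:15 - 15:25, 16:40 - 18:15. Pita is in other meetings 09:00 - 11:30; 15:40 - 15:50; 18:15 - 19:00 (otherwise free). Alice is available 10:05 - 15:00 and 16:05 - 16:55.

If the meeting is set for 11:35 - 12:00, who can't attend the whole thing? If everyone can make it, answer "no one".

Dmitri, Omar, Yosef

Yosef free: 12:05-13:30, 14:05-15:45, 15:50-16:35, 17:05-18:55.
Omar free: 11:00-11:30, 14:05-14:50, 16:40-17:35.
Dmitri free: 11:15-11:45, 13:15-15:25, 16:40-18:15.
Pita free: 11:30-15:40, 15:50-18:15 (invert busy blocks within the working day).
Alice free: 10:05-15:00, 16:05-16:55.
Yosef: not fully free for 11:35-12:00. Omar: not fully free for 11:35-12:00. Dmitri: not fully free for 11:35-12:00. Pita: free for 11:35-12:00. Alice: free for 11:35-12:00.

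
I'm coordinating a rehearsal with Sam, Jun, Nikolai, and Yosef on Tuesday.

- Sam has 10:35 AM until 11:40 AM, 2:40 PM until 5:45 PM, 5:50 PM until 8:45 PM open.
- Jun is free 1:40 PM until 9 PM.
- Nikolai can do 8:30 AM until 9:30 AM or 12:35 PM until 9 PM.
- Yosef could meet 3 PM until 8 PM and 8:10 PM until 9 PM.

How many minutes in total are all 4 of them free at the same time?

Sam ∩ Jun: 14:40-17:45, 17:50-20:45.
Sam ∩ Jun ∩ Nikolai: 14:40-17:45, 17:50-20:45.
Sam ∩ Jun ∩ Nikolai ∩ Yosef: 15:00-17:45, 17:50-20:00, 20:10-20:45.
Those are the intersection windows.
Summing the common windows: 165 + 130 + 35 = 330 minutes.

330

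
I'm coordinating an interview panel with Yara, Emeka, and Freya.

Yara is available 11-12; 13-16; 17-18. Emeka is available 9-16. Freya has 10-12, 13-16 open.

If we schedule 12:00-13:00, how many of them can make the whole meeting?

1

Emeka can make the full 12:00-13:00 slot — that's 1.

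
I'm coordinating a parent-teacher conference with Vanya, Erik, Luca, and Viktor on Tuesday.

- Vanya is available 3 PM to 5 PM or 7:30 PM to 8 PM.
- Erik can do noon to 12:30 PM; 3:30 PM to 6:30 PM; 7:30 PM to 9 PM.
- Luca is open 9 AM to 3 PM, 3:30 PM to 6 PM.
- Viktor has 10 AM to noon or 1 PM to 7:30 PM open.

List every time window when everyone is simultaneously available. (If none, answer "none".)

Vanya ∩ Erik: 15:30-17:00, 19:30-20:00.
Vanya ∩ Erik ∩ Luca: 15:30-17:00.
Vanya ∩ Erik ∩ Luca ∩ Viktor: 15:30-17:00.

15:30-17:00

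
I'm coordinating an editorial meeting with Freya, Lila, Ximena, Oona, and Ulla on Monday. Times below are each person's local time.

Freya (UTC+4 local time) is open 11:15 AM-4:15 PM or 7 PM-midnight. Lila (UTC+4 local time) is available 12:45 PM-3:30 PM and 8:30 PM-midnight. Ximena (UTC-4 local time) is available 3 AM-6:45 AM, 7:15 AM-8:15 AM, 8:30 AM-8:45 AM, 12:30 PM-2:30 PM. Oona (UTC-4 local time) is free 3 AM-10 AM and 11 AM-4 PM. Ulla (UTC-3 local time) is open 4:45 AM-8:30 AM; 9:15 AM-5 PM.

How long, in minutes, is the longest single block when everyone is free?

Freya in UTC: 07:15-12:15, 15:00-20:00 (subtract 4h to convert from UTC+4).
Lila in UTC: 08:45-11:30, 16:30-20:00 (subtract 4h to convert from UTC+4).
Ximena in UTC: 07:00-10:45, 11:15-12:15, 12:30-12:45, 16:30-18:30 (add 4h to convert from UTC-4).
Oona in UTC: 07:00-14:00, 15:00-20:00 (add 4h to convert from UTC-4).
Ulla in UTC: 07:45-11:30, 12:15-20:00 (add 3h to convert from UTC-3).
Freya ∩ Lila: 08:45-11:30, 16:30-20:00.
Freya ∩ Lila ∩ Ximena: 08:45-10:45, 11:15-11:30, 16:30-18:30.
Freya ∩ Lila ∩ Ximena ∩ Oona: 08:45-10:45, 11:15-11:30, 16:30-18:30.
Freya ∩ Lila ∩ Ximena ∩ Oona ∩ Ulla: 08:45-10:45, 11:15-11:30, 16:30-18:30.
So the common availability across everyone is 08:45-10:45, 11:15-11:30, 16:30-18:30.
The longest is 08:45-10:45 at 120 minutes.

120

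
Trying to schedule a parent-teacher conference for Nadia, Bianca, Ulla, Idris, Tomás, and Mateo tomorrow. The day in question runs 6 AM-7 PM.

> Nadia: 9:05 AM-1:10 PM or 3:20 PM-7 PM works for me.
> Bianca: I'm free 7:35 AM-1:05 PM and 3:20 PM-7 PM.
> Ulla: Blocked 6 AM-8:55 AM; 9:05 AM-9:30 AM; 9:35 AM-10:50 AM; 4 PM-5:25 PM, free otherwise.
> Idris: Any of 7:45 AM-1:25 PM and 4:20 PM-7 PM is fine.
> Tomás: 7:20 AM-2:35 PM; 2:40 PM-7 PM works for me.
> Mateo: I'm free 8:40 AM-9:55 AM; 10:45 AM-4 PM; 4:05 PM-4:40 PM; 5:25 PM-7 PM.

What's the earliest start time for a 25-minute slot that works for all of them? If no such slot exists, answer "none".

10:50

Nadia free: 09:05-13:10, 15:20-19:00.
Bianca free: 07:35-13:05, 15:20-19:00.
Ulla free: 08:55-09:05, 09:30-09:35, 10:50-16:00, 17:25-19:00 (invert busy blocks within the working day).
Idris free: 07:45-13:25, 16:20-19:00.
Tomás free: 07:20-14:35, 14:40-19:00.
Mateo free: 08:40-09:55, 10:45-16:00, 16:05-16:40, 17:25-19:00.
Nadia ∩ Bianca: 09:05-13:05, 15:20-19:00.
Nadia ∩ Bianca ∩ Ulla: 09:30-09:35, 10:50-13:05, 15:20-16:00, 17:25-19:00.
Nadia ∩ Bianca ∩ Ulla ∩ Idris: 09:30-09:35, 10:50-13:05, 17:25-19:00.
Nadia ∩ Bianca ∩ Ulla ∩ Idris ∩ Tomás: 09:30-09:35, 10:50-13:05, 17:25-19:00.
Nadia ∩ Bianca ∩ Ulla ∩ Idris ∩ Tomás ∩ Mateo: 09:30-09:35, 10:50-13:05, 17:25-19:00.
The first common window of at least 25 minutes is 10:50-13:05, so the earliest start is 10:50.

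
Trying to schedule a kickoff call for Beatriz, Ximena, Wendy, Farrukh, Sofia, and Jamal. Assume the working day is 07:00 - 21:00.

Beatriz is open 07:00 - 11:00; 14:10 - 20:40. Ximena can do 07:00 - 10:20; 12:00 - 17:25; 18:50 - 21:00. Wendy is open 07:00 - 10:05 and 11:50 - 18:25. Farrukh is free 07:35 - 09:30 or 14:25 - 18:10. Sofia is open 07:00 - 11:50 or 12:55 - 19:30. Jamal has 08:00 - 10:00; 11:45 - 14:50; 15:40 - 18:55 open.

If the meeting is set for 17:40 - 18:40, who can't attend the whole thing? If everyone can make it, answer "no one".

Beatriz: free for 17:40-18:40. Ximena: not fully free for 17:40-18:40. Wendy: not fully free for 17:40-18:40. Farrukh: not fully free for 17:40-18:40. Sofia: free for 17:40-18:40. Jamal: free for 17:40-18:40.

Farrukh, Wendy, Ximena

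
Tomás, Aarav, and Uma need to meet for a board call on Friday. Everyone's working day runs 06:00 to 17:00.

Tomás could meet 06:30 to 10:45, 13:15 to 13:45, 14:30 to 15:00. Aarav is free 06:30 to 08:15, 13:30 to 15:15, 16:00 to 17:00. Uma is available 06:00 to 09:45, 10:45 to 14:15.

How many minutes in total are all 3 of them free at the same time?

Tomás ∩ Aarav: 06:30-08:15, 13:30-13:45, 14:30-15:00.
Tomás ∩ Aarav ∩ Uma: 06:30-08:15, 13:30-13:45.
Summing the common windows: 105 + 15 = 120 minutes.

120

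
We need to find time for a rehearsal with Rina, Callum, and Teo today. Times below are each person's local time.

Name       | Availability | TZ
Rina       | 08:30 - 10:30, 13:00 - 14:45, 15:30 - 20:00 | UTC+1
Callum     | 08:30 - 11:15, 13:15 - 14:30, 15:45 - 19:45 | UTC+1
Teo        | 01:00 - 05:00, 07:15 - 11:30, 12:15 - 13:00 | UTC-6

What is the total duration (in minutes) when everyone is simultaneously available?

Rina in UTC: 07:30-09:30, 12:00-13:45, 14:30-19:00 (subtract 1h to convert from UTC+1).
Callum in UTC: 07:30-10:15, 12:15-13:30, 14:45-18:45 (subtract 1h to convert from UTC+1).
Teo in UTC: 07:00-11:00, 13:15-17:30, 18:15-19:00 (add 6h to convert from UTC-6).
Rina ∩ Callum: 07:30-09:30, 12:15-13:30, 14:45-18:45.
Rina ∩ Callum ∩ Teo: 07:30-09:30, 13:15-13:30, 14:45-17:30, 18:15-18:45.
Summing the common windows: 120 + 15 + 165 + 30 = 330 minutes.

330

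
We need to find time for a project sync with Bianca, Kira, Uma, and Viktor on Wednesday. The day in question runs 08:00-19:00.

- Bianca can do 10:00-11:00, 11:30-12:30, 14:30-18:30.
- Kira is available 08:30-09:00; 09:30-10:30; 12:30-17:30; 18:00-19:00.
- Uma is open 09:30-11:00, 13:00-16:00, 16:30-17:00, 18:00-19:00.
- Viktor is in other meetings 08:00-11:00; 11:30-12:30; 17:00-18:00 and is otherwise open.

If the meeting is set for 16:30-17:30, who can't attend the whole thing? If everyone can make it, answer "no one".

Uma, Viktor

Bianca free: 10:00-11:00, 11:30-12:30, 14:30-18:30.
Kira free: 08:30-09:00, 09:30-10:30, 12:30-17:30, 18:00-19:00.
Uma free: 09:30-11:00, 13:00-16:00, 16:30-17:00, 18:00-19:00.
Viktor free: 11:00-11:30, 12:30-17:00, 18:00-19:00 (invert busy blocks within the working day).
Bianca: free for 16:30-17:30. Kira: free for 16:30-17:30. Uma: not fully free for 16:30-17:30. Viktor: not fully free for 16:30-17:30.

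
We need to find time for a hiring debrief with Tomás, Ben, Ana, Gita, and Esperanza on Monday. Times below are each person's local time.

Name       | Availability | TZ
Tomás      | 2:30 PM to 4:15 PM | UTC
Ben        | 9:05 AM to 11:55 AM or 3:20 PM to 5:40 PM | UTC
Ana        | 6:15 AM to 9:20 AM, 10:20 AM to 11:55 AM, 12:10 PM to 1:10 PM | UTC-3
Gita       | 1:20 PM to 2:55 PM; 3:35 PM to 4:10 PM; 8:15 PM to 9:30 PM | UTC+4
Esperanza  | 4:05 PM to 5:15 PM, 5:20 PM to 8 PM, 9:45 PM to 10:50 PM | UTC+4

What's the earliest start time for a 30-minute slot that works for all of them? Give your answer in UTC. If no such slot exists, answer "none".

Tomás in UTC: 14:30-16:15.
Ben in UTC: 09:05-11:55, 15:20-17:40.
Ana in UTC: 09:15-12:20, 13:20-14:55, 15:10-16:10 (add 3h to convert from UTC-3).
Gita in UTC: 09:20-10:55, 11:35-12:10, 16:15-17:30 (subtract 4h to convert from UTC+4).
Esperanza in UTC: 12:05-13:15, 13:20-16:00, 17:45-18:50 (subtract 4h to convert from UTC+4).
Tomás ∩ Ben: 15:20-16:15.
Tomás ∩ Ben ∩ Ana: 15:20-16:10.
Tomás ∩ Ben ∩ Ana ∩ Gita: ∅.
Tomás ∩ Ben ∩ Ana ∩ Gita ∩ Esperanza: ∅.
There is no time when everyone is free.
No common window is at least 30 minutes long.

none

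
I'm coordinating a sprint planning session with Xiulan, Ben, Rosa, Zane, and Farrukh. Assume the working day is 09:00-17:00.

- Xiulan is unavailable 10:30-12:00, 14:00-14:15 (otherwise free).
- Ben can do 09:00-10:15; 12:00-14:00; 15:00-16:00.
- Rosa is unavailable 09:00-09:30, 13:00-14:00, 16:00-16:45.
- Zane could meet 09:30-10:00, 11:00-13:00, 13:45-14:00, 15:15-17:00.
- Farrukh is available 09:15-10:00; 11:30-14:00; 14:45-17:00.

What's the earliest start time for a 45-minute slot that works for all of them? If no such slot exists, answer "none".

12:00

Xiulan free: 09:00-10:30, 12:00-14:00, 14:15-17:00 (invert busy blocks within the working day).
Ben free: 09:00-10:15, 12:00-14:00, 15:00-16:00.
Rosa free: 09:30-13:00, 14:00-16:00, 16:45-17:00 (invert busy blocks within the working day).
Zane free: 09:30-10:00, 11:00-13:00, 13:45-14:00, 15:15-17:00.
Farrukh free: 09:15-10:00, 11:30-14:00, 14:45-17:00.
Xiulan ∩ Ben: 09:00-10:15, 12:00-14:00, 15:00-16:00.
Xiulan ∩ Ben ∩ Rosa: 09:30-10:15, 12:00-13:00, 15:00-16:00.
Xiulan ∩ Ben ∩ Rosa ∩ Zane: 09:30-10:00, 12:00-13:00, 15:15-16:00.
Xiulan ∩ Ben ∩ Rosa ∩ Zane ∩ Farrukh: 09:30-10:00, 12:00-13:00, 15:15-16:00.
The first common window of at least 45 minutes is 12:00-13:00, so the earliest start is 12:00.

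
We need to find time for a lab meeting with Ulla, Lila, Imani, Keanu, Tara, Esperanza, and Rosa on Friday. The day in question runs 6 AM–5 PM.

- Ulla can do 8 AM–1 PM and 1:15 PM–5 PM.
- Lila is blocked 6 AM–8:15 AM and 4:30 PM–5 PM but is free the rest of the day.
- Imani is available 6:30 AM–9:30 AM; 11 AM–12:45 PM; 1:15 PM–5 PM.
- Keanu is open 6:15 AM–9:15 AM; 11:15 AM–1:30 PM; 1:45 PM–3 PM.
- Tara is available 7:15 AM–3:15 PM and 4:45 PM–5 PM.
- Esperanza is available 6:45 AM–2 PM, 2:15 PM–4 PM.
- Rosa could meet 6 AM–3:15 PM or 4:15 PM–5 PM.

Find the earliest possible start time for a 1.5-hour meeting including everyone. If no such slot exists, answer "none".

11:15

Ulla free: 08:00-13:00, 13:15-17:00.
Lila free: 08:15-16:30 (invert busy blocks within the working day).
Imani free: 06:30-09:30, 11:00-12:45, 13:15-17:00.
Keanu free: 06:15-09:15, 11:15-13:30, 13:45-15:00.
Tara free: 07:15-15:15, 16:45-17:00.
Esperanza free: 06:45-14:00, 14:15-16:00.
Rosa free: 06:00-15:15, 16:15-17:00.
Ulla ∩ Lila: 08:15-13:00, 13:15-16:30.
Ulla ∩ Lila ∩ Imani: 08:15-09:30, 11:00-12:45, 13:15-16:30.
Ulla ∩ Lila ∩ Imani ∩ Keanu: 08:15-09:15, 11:15-12:45, 13:15-13:30, 13:45-15:00.
Ulla ∩ Lila ∩ Imani ∩ Keanu ∩ Tara: 08:15-09:15, 11:15-12:45, 13:15-13:30, 13:45-15:00.
Ulla ∩ Lila ∩ Imani ∩ Keanu ∩ Tara ∩ Esperanza: 08:15-09:15, 11:15-12:45, 13:15-13:30, 13:45-14:00, 14:15-15:00.
Ulla ∩ Lila ∩ Imani ∩ Keanu ∩ Tara ∩ Esperanza ∩ Rosa: 08:15-09:15, 11:15-12:45, 13:15-13:30, 13:45-14:00, 14:15-15:00.
So the common availability across everyone is 08:15-09:15, 11:15-12:45, 13:15-13:30, 13:45-14:00, 14:15-15:00.
The first common window of at least 90 minutes is 11:15-12:45, so the earliest start is 11:15.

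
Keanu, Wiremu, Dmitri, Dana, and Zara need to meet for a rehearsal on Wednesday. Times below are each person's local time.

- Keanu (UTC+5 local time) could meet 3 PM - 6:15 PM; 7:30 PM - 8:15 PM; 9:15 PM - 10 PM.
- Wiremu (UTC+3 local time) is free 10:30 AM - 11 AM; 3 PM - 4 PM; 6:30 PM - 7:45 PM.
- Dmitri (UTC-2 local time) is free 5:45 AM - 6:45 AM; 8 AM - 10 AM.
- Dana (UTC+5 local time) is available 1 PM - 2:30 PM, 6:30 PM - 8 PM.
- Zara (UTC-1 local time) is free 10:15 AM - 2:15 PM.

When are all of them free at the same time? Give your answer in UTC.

none

Keanu in UTC: 10:00-13:15, 14:30-15:15, 16:15-17:00 (subtract 5h to convert from UTC+5).
Wiremu in UTC: 07:30-08:00, 12:00-13:00, 15:30-16:45 (subtract 3h to convert from UTC+3).
Dmitri in UTC: 07:45-08:45, 10:00-12:00 (add 2h to convert from UTC-2).
Dana in UTC: 08:00-09:30, 13:30-15:00 (subtract 5h to convert from UTC+5).
Zara in UTC: 11:15-15:15 (add 1h to convert from UTC-1).
Keanu ∩ Wiremu: 12:00-13:00, 16:15-16:45.
Keanu ∩ Wiremu ∩ Dmitri: ∅.
Keanu ∩ Wiremu ∩ Dmitri ∩ Dana: ∅.
Keanu ∩ Wiremu ∩ Dmitri ∩ Dana ∩ Zara: ∅.
There is no time when everyone is free.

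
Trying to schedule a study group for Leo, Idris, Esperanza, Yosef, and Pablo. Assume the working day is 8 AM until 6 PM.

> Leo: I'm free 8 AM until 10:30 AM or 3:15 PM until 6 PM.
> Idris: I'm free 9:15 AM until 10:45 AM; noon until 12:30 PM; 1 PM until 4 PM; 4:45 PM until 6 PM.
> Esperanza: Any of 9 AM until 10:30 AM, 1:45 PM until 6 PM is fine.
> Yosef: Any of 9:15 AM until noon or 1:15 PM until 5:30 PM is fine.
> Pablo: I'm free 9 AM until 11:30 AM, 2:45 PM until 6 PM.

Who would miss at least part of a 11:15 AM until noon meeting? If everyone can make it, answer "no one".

Esperanza, Idris, Leo, Pablo

Leo: not fully free for 11:15-12:00. Idris: not fully free for 11:15-12:00. Esperanza: not fully free for 11:15-12:00. Yosef: free for 11:15-12:00. Pablo: not fully free for 11:15-12:00.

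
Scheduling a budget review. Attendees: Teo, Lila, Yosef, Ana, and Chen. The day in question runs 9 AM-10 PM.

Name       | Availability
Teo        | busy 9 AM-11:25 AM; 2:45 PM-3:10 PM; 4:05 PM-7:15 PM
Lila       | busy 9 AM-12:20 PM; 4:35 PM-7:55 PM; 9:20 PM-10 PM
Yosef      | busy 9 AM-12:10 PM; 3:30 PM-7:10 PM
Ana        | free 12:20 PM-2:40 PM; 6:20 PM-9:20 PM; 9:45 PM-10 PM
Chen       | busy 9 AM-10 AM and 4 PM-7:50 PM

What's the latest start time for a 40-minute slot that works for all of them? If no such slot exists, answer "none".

20:40

Teo free: 11:25-14:45, 15:10-16:05, 19:15-22:00 (invert busy blocks within the working day).
Lila free: 12:20-16:35, 19:55-21:20 (invert busy blocks within the working day).
Yosef free: 12:10-15:30, 19:10-22:00 (invert busy blocks within the working day).
Ana free: 12:20-14:40, 18:20-21:20, 21:45-22:00.
Chen free: 10:00-16:00, 19:50-22:00 (invert busy blocks within the working day).
Teo ∩ Lila: 12:20-14:45, 15:10-16:05, 19:55-21:20.
Teo ∩ Lila ∩ Yosef: 12:20-14:45, 15:10-15:30, 19:55-21:20.
Teo ∩ Lila ∩ Yosef ∩ Ana: 12:20-14:40, 19:55-21:20.
Teo ∩ Lila ∩ Yosef ∩ Ana ∩ Chen: 12:20-14:40, 19:55-21:20.
Those are the intersection windows.
The last common window of at least 40 minutes is 19:55-21:20; a 40-minute meeting can start as late as 20:40 and still end by 21:20.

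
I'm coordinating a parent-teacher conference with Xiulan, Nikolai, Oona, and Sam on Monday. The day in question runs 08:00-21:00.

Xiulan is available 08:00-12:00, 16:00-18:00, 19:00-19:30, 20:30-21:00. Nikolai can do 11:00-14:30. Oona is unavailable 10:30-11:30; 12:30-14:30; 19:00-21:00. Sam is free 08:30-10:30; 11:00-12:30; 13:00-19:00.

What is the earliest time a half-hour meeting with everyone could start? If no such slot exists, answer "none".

11:30

Xiulan free: 08:00-12:00, 16:00-18:00, 19:00-19:30, 20:30-21:00.
Nikolai free: 11:00-14:30.
Oona free: 08:00-10:30, 11:30-12:30, 14:30-19:00 (invert busy blocks within the working day).
Sam free: 08:30-10:30, 11:00-12:30, 13:00-19:00.
Xiulan ∩ Nikolai: 11:00-12:00.
Xiulan ∩ Nikolai ∩ Oona: 11:30-12:00.
Xiulan ∩ Nikolai ∩ Oona ∩ Sam: 11:30-12:00.
Those are the intersection windows.
The first common window of at least 30 minutes is 11:30-12:00, so the earliest start is 11:30.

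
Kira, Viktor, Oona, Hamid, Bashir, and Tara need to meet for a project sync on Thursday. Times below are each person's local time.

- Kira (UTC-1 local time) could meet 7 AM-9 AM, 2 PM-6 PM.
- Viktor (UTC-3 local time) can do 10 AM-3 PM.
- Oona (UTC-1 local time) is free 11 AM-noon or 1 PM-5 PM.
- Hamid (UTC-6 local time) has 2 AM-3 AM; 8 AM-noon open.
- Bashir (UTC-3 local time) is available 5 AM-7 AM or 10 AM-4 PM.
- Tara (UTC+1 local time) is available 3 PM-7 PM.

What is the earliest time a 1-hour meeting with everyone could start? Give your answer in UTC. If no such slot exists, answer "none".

Kira in UTC: 08:00-10:00, 15:00-19:00 (add 1h to convert from UTC-1).
Viktor in UTC: 13:00-18:00 (add 3h to convert from UTC-3).
Oona in UTC: 12:00-13:00, 14:00-18:00 (add 1h to convert from UTC-1).
Hamid in UTC: 08:00-09:00, 14:00-18:00 (add 6h to convert from UTC-6).
Bashir in UTC: 08:00-10:00, 13:00-19:00 (add 3h to convert from UTC-3).
Tara in UTC: 14:00-18:00 (subtract 1h to convert from UTC+1).
Kira ∩ Viktor: 15:00-18:00.
Kira ∩ Viktor ∩ Oona: 15:00-18:00.
Kira ∩ Viktor ∩ Oona ∩ Hamid: 15:00-18:00.
Kira ∩ Viktor ∩ Oona ∩ Hamid ∩ Bashir: 15:00-18:00.
Kira ∩ Viktor ∩ Oona ∩ Hamid ∩ Bashir ∩ Tara: 15:00-18:00.
The first common window of at least 60 minutes is 15:00-18:00, so the earliest start is 15:00.

15:00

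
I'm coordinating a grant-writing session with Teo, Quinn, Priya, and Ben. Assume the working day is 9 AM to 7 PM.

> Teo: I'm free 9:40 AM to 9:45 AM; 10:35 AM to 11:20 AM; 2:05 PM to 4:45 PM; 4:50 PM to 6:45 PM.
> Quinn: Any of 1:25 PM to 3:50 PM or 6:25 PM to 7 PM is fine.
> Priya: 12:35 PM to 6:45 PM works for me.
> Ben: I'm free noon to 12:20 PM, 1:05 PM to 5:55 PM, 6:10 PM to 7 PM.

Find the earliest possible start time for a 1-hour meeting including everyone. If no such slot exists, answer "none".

14:05

Teo ∩ Quinn: 14:05-15:50, 18:25-18:45.
Teo ∩ Quinn ∩ Priya: 14:05-15:50, 18:25-18:45.
Teo ∩ Quinn ∩ Priya ∩ Ben: 14:05-15:50, 18:25-18:45.
The first common window of at least 60 minutes is 14:05-15:50, so the earliest start is 14:05.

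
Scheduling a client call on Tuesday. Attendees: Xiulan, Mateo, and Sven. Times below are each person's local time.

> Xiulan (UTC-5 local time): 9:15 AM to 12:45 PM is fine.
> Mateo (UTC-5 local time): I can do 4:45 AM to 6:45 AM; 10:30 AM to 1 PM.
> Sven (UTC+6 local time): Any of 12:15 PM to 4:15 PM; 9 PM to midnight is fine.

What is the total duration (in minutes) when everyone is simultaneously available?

135

Xiulan in UTC: 14:15-17:45 (add 5h to convert from UTC-5).
Mateo in UTC: 09:45-11:45, 15:30-18:00 (add 5h to convert from UTC-5).
Sven in UTC: 06:15-10:15, 15:00-18:00 (subtract 6h to convert from UTC+6).
Xiulan ∩ Mateo: 15:30-17:45.
Xiulan ∩ Mateo ∩ Sven: 15:30-17:45.
Those are the intersection windows.
That's a single block of 135 minutes.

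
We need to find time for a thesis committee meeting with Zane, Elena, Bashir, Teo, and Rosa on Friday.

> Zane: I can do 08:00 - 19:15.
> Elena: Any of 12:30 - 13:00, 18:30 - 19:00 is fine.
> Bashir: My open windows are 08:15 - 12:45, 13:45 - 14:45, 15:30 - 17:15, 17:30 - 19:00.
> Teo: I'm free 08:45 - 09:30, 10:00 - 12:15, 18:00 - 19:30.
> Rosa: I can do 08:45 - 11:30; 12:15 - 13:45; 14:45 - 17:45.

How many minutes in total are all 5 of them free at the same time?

Zane ∩ Elena: 12:30-13:00, 18:30-19:00.
Zane ∩ Elena ∩ Bashir: 12:30-12:45, 18:30-19:00.
Zane ∩ Elena ∩ Bashir ∩ Teo: 18:30-19:00.
Zane ∩ Elena ∩ Bashir ∩ Teo ∩ Rosa: ∅.
There is no time when everyone is free.
There is no common window, so the total is 0 minutes.

0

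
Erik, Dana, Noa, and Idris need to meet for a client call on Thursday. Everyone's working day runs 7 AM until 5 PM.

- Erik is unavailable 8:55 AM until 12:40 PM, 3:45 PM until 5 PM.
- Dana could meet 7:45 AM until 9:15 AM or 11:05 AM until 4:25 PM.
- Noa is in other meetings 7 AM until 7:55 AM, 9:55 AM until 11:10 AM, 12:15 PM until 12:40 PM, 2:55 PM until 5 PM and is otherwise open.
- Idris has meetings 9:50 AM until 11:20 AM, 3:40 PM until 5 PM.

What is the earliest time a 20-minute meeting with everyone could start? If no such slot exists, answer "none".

Erik free: 07:00-08:55, 12:40-15:45 (invert busy blocks within the working day).
Dana free: 07:45-09:15, 11:05-16:25.
Noa free: 07:55-09:55, 11:10-12:15, 12:40-14:55 (invert busy blocks within the working day).
Idris free: 07:00-09:50, 11:20-15:40 (invert busy blocks within the working day).
Erik ∩ Dana: 07:45-08:55, 12:40-15:45.
Erik ∩ Dana ∩ Noa: 07:55-08:55, 12:40-14:55.
Erik ∩ Dana ∩ Noa ∩ Idris: 07:55-08:55, 12:40-14:55.
Those are the intersection windows.
The first common window of at least 20 minutes is 07:55-08:55, so the earliest start is 07:55.

07:55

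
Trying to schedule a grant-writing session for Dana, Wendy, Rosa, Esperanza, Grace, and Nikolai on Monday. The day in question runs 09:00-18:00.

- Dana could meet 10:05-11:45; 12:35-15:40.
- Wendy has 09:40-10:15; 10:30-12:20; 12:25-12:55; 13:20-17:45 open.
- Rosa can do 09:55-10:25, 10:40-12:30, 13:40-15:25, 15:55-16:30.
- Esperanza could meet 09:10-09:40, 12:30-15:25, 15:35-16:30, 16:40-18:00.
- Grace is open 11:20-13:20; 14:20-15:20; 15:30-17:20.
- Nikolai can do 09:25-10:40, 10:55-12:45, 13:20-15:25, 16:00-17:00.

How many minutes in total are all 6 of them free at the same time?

Dana ∩ Wendy: 10:05-10:15, 10:30-11:45, 12:35-12:55, 13:20-15:40.
Dana ∩ Wendy ∩ Rosa: 10:05-10:15, 10:40-11:45, 13:40-15:25.
Dana ∩ Wendy ∩ Rosa ∩ Esperanza: 13:40-15:25.
Dana ∩ Wendy ∩ Rosa ∩ Esperanza ∩ Grace: 14:20-15:20.
Dana ∩ Wendy ∩ Rosa ∩ Esperanza ∩ Grace ∩ Nikolai: 14:20-15:20.
That's a single block of 60 minutes.

60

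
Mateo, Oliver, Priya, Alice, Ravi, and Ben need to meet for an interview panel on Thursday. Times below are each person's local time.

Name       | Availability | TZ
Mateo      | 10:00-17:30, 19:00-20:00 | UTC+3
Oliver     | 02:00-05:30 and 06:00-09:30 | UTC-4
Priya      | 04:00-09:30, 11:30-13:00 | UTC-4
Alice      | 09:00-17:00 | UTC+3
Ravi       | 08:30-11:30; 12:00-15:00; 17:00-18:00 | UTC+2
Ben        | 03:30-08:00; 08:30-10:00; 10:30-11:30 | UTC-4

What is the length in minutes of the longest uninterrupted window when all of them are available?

120

Mateo in UTC: 07:00-14:30, 16:00-17:00 (subtract 3h to convert from UTC+3).
Oliver in UTC: 06:00-09:30, 10:00-13:30 (add 4h to convert from UTC-4).
Priya in UTC: 08:00-13:30, 15:30-17:00 (add 4h to convert from UTC-4).
Alice in UTC: 06:00-14:00 (subtract 3h to convert from UTC+3).
Ravi in UTC: 06:30-09:30, 10:00-13:00, 15:00-16:00 (subtract 2h to convert from UTC+2).
Ben in UTC: 07:30-12:00, 12:30-14:00, 14:30-15:30 (add 4h to convert from UTC-4).
Mateo ∩ Oliver: 07:00-09:30, 10:00-13:30.
Mateo ∩ Oliver ∩ Priya: 08:00-09:30, 10:00-13:30.
Mateo ∩ Oliver ∩ Priya ∩ Alice: 08:00-09:30, 10:00-13:30.
Mateo ∩ Oliver ∩ Priya ∩ Alice ∩ Ravi: 08:00-09:30, 10:00-13:00.
Mateo ∩ Oliver ∩ Priya ∩ Alice ∩ Ravi ∩ Ben: 08:00-09:30, 10:00-12:00, 12:30-13:00.
So the common availability across everyone is 08:00-09:30, 10:00-12:00, 12:30-13:00.
The longest is 10:00-12:00 at 120 minutes.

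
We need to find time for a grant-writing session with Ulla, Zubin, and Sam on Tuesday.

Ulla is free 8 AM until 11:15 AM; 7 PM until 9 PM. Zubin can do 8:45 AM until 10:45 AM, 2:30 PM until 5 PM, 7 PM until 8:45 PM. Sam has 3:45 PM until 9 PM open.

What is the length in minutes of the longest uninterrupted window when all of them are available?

105

Ulla ∩ Zubin: 08:45-10:45, 19:00-20:45.
Ulla ∩ Zubin ∩ Sam: 19:00-20:45.
Those are the intersection windows.
The longest is 19:00-20:45 at 105 minutes.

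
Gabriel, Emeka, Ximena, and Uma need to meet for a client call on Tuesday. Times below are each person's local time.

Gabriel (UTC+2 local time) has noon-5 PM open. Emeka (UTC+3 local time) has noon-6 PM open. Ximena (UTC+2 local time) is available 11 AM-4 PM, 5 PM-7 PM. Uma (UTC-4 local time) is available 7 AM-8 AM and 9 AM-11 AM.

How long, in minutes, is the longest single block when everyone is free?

Gabriel in UTC: 10:00-15:00 (subtract 2h to convert from UTC+2).
Emeka in UTC: 09:00-15:00 (subtract 3h to convert from UTC+3).
Ximena in UTC: 09:00-14:00, 15:00-17:00 (subtract 2h to convert from UTC+2).
Uma in UTC: 11:00-12:00, 13:00-15:00 (add 4h to convert from UTC-4).
Gabriel ∩ Emeka: 10:00-15:00.
Gabriel ∩ Emeka ∩ Ximena: 10:00-14:00.
Gabriel ∩ Emeka ∩ Ximena ∩ Uma: 11:00-12:00, 13:00-14:00.
The longest is 11:00-12:00 at 60 minutes.

60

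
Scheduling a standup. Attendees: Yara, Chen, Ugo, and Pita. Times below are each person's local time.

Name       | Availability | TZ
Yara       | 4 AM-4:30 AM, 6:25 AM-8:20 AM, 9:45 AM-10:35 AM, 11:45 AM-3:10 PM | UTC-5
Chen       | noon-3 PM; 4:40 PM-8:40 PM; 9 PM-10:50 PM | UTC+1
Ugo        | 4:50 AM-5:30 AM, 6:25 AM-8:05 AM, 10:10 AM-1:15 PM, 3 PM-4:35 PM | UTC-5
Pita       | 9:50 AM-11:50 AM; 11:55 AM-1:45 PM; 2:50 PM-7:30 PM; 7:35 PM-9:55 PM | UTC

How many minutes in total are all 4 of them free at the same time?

195

Yara in UTC: 09:00-09:30, 11:25-13:20, 14:45-15:35, 16:45-20:10 (add 5h to convert from UTC-5).
Chen in UTC: 11:00-14:00, 15:40-19:40, 20:00-21:50 (subtract 1h to convert from UTC+1).
Ugo in UTC: 09:50-10:30, 11:25-13:05, 15:10-18:15, 20:00-21:35 (add 5h to convert from UTC-5).
Pita in UTC: 09:50-11:50, 11:55-13:45, 14:50-19:30, 19:35-21:55.
Yara ∩ Chen: 11:25-13:20, 16:45-19:40, 20:00-20:10.
Yara ∩ Chen ∩ Ugo: 11:25-13:05, 16:45-18:15, 20:00-20:10.
Yara ∩ Chen ∩ Ugo ∩ Pita: 11:25-11:50, 11:55-13:05, 16:45-18:15, 20:00-20:10.
Summing the common windows: 25 + 70 + 90 + 10 = 195 minutes.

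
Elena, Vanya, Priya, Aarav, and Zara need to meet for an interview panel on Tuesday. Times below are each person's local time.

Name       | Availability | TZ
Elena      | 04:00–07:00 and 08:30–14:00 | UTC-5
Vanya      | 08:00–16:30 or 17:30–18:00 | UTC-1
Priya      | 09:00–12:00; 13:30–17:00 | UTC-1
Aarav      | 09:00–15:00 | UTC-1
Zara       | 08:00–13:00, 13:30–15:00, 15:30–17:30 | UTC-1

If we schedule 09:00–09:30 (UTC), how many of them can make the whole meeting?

3

Elena in UTC: 09:00-12:00, 13:30-19:00 (add 5h to convert from UTC-5).
Vanya in UTC: 09:00-17:30, 18:30-19:00 (add 1h to convert from UTC-1).
Priya in UTC: 10:00-13:00, 14:30-18:00 (add 1h to convert from UTC-1).
Aarav in UTC: 10:00-16:00 (add 1h to convert from UTC-1).
Zara in UTC: 09:00-14:00, 14:30-16:00, 16:30-18:30 (add 1h to convert from UTC-1).
Elena, Vanya, and Zara can make the full 09:00-09:30 slot — that's 3.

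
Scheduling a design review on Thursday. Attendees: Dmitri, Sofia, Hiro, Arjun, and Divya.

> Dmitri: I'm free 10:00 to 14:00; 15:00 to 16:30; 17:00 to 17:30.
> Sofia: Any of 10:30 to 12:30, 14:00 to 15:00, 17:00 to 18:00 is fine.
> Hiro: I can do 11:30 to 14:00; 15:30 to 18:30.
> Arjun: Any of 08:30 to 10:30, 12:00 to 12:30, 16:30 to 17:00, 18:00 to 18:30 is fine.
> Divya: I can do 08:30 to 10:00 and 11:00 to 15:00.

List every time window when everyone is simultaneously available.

12:00-12:30

Dmitri ∩ Sofia: 10:30-12:30, 17:00-17:30.
Dmitri ∩ Sofia ∩ Hiro: 11:30-12:30, 17:00-17:30.
Dmitri ∩ Sofia ∩ Hiro ∩ Arjun: 12:00-12:30.
Dmitri ∩ Sofia ∩ Hiro ∩ Arjun ∩ Divya: 12:00-12:30.
So the common availability across everyone is 12:00-12:30.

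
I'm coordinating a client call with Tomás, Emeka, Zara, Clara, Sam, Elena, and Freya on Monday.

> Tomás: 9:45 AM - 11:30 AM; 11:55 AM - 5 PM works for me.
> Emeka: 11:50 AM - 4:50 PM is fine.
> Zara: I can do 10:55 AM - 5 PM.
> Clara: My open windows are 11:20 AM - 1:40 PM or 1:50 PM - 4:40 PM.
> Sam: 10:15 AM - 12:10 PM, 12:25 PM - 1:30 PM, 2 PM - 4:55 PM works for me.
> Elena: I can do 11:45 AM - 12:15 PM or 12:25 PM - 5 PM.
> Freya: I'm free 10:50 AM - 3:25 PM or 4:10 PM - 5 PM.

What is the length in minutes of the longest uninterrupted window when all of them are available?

85

Tomás ∩ Emeka: 11:55-16:50.
Tomás ∩ Emeka ∩ Zara: 11:55-16:50.
Tomás ∩ Emeka ∩ Zara ∩ Clara: 11:55-13:40, 13:50-16:40.
Tomás ∩ Emeka ∩ Zara ∩ Clara ∩ Sam: 11:55-12:10, 12:25-13:30, 14:00-16:40.
Tomás ∩ Emeka ∩ Zara ∩ Clara ∩ Sam ∩ Elena: 11:55-12:10, 12:25-13:30, 14:00-16:40.
Tomás ∩ Emeka ∩ Zara ∩ Clara ∩ Sam ∩ Elena ∩ Freya: 11:55-12:10, 12:25-13:30, 14:00-15:25, 16:10-16:40.
So the common availability across everyone is 11:55-12:10, 12:25-13:30, 14:00-15:25, 16:10-16:40.
The longest is 14:00-15:25 at 85 minutes.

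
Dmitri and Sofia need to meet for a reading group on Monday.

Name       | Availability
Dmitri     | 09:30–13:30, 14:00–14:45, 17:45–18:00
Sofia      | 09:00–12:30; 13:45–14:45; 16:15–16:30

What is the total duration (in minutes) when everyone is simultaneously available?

225

Dmitri ∩ Sofia: 09:30-12:30, 14:00-14:45.
Summing the common windows: 180 + 45 = 225 minutes.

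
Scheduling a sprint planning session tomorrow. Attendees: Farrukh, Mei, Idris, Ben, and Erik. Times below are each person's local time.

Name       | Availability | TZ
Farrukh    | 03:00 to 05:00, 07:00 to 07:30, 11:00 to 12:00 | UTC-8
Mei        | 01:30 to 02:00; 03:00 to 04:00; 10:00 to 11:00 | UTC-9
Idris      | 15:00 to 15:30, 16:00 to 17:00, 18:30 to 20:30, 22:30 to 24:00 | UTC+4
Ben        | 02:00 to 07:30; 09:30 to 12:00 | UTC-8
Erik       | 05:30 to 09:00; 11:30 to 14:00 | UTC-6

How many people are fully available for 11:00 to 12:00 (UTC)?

2

Farrukh in UTC: 11:00-13:00, 15:00-15:30, 19:00-20:00 (add 8h to convert from UTC-8).
Mei in UTC: 10:30-11:00, 12:00-13:00, 19:00-20:00 (add 9h to convert from UTC-9).
Idris in UTC: 11:00-11:30, 12:00-13:00, 14:30-16:30, 18:30-20:00 (subtract 4h to convert from UTC+4).
Ben in UTC: 10:00-15:30, 17:30-20:00 (add 8h to convert from UTC-8).
Erik in UTC: 11:30-15:00, 17:30-20:00 (add 6h to convert from UTC-6).
Farrukh and Ben can make the full 11:00-12:00 slot — that's 2.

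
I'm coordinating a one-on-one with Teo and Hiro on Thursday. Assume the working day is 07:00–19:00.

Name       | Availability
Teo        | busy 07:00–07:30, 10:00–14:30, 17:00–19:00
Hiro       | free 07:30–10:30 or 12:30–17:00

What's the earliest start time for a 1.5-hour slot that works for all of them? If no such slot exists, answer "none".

07:30

Teo free: 07:30-10:00, 14:30-17:00 (invert busy blocks within the working day).
Hiro free: 07:30-10:30, 12:30-17:00.
Teo ∩ Hiro: 07:30-10:00, 14:30-17:00.
Those are the intersection windows.
The first common window of at least 90 minutes is 07:30-10:00, so the earliest start is 07:30.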